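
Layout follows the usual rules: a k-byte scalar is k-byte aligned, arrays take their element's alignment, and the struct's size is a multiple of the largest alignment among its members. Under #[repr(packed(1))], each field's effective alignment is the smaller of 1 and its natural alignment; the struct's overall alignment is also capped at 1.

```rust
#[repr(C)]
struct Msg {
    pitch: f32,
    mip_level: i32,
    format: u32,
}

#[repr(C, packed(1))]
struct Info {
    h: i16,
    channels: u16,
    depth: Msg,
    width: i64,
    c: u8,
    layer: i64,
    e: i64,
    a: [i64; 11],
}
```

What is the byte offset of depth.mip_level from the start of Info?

8

Msg: pitch at 0 (size 4, align 4) → ends 4; mip_level at 4 (size 4, align 4) → ends 8; format at 8 (size 4, align 4) → ends 12; total 12 bytes, alignment 4
h at 0 (size 2, align 1) → ends 2
channels at 2 (size 2, align 1) → ends 4
depth at 4 (size 12, align 1) → ends 16
within Msg: mip_level at 4
4 + 4 = 8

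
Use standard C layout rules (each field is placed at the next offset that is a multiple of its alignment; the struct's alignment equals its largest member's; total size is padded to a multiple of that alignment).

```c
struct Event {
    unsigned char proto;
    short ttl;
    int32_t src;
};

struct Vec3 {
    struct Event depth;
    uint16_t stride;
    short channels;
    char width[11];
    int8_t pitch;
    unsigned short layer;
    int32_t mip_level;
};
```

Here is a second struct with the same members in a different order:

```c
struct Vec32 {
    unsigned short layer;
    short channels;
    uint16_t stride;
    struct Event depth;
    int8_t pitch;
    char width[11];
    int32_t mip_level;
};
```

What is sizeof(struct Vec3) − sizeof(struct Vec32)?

0

Event: 0..1  proto  (1B, 1-aligned); 1..2  -- padding (1B); 2..4  ttl  (2B, 2-aligned); 4..8  src  (4B, 4-aligned); sizeof = 8, alignof = 4
0..8  depth  (8B, 4-aligned)
8..10  stride  (2B, 2-aligned)
10..12  channels  (2B, 2-aligned)
12..23  width  (11B, 1-aligned)
23..24  pitch  (1B, 1-aligned)
24..26  layer  (2B, 2-aligned)
26..28  -- padding (2B)
28..32  mip_level  (4B, 4-aligned)
sizeof = 32, alignof = 4
— Vec32 —
0..2  layer  (2B, 2-aligned)
2..4  channels  (2B, 2-aligned)
4..6  stride  (2B, 2-aligned)
6..8  -- padding (2B)
8..16  depth  (8B, 4-aligned)
16..17  pitch  (1B, 1-aligned)
17..28  width  (11B, 1-aligned)
28..32  mip_level  (4B, 4-aligned)
sizeof = 32, alignof = 4
32 − 32 = 0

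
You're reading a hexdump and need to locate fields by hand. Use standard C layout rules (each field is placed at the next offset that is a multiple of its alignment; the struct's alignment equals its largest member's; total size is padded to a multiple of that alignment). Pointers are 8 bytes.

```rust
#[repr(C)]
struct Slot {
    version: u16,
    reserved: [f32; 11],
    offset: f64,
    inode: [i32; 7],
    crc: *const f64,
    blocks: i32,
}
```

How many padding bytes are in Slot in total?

0..2  version  (2B, 2-aligned)
2..4  -- padding (2B)
4..48  reserved  (44B, 4-aligned)
48..56  offset  (8B, 8-aligned)
56..84  inode  (28B, 4-aligned)
84..88  -- padding (4B)
88..96  crc  (8B, 8-aligned)
96..100  blocks  (4B, 4-aligned)
100..104  -- tail padding (4B)
sizeof = 104, alignof = 8
data bytes 94, size 104 → padding 10

10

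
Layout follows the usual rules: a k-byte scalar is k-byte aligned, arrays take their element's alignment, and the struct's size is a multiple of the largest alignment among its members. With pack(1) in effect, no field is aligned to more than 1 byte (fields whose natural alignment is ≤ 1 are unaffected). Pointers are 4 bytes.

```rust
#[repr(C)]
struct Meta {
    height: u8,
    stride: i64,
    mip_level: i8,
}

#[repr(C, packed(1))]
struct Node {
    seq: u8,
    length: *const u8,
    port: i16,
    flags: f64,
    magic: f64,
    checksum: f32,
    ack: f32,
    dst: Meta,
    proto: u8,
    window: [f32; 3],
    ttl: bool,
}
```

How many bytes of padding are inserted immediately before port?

Meta: @0: height [1B, align 1] → 1; +7 pad (align 8); @8: stride [8B, align 8] → 16; @16: mip_level [1B, align 1] → 17; +7 tail pad (align 8); size 24, align 8
@0: seq [1B, align 1] → 1
@1: length [4B, align 1] → 5
@5: port [2B, align 1] → 7

0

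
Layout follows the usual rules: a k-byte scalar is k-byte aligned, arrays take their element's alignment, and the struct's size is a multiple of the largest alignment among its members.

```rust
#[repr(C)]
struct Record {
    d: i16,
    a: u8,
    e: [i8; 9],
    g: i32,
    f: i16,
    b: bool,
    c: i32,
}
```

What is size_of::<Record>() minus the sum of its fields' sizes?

0..2  d  (2B, 2-aligned)
2..3  a  (1B, 1-aligned)
3..12  e  (9B, 1-aligned)
12..16  g  (4B, 4-aligned)
16..18  f  (2B, 2-aligned)
18..19  b  (1B, 1-aligned)
19..20  -- padding (1B)
20..24  c  (4B, 4-aligned)
sizeof = 24, alignof = 4
data bytes 23, size 24 → padding 1

1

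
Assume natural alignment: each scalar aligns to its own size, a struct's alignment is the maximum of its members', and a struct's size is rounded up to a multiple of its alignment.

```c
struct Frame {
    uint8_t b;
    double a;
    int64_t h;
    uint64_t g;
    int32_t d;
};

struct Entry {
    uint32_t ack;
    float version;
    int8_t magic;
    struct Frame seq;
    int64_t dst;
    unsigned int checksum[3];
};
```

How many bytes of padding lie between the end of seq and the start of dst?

Frame: b at 0 (size 1, align 1) → ends 1; pad 7 to align 8 for a; a at 8 (size 8, align 8) → ends 16; h at 16 (size 8, align 8) → ends 24; g at 24 (size 8, align 8) → ends 32; d at 32 (size 4, align 4) → ends 36; tail pad 4 to reach multiple of 8; total 40 bytes, alignment 8
ack at 0 (size 4, align 4) → ends 4
version at 4 (size 4, align 4) → ends 8
magic at 8 (size 1, align 1) → ends 9
pad 7 to align 8 for seq
seq at 16 (size 40, align 8) → ends 56
dst at 56 (size 8, align 8) → ends 64

0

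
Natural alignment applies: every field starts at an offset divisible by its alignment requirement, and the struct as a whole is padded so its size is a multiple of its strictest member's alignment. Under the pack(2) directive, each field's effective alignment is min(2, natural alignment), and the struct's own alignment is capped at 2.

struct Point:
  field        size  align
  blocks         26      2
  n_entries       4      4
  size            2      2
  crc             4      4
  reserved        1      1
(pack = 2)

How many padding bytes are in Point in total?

0..26  blocks  (26B, 2-aligned)
26..30  n_entries  (4B, 2-aligned)
30..32  size  (2B, 2-aligned)
32..36  crc  (4B, 2-aligned)
36..37  reserved  (1B, 1-aligned)
37..38  -- tail padding (1B)
sizeof = 38, alignof = 2
data bytes 37, size 38 → padding 1

1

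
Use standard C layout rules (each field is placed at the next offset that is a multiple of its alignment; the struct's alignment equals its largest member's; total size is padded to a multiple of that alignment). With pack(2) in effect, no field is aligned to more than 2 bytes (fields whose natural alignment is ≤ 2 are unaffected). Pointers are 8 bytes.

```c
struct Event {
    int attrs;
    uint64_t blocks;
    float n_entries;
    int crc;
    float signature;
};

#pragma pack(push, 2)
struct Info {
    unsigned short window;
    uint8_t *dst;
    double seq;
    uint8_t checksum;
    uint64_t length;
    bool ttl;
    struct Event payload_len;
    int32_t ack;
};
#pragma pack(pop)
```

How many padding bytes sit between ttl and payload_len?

Event: 0..4  attrs  (4B, 4-aligned); 4..8  -- padding (4B); 8..16  blocks  (8B, 8-aligned); 16..20  n_entries  (4B, 4-aligned); 20..24  crc  (4B, 4-aligned); 24..28  signature  (4B, 4-aligned); 28..32  -- tail padding (4B); sizeof = 32, alignof = 8
0..2  window  (2B, 2-aligned)
2..10  dst  (8B, 2-aligned)
10..18  seq  (8B, 2-aligned)
18..19  checksum  (1B, 1-aligned)
19..20  -- padding (1B)
20..28  length  (8B, 2-aligned)
28..29  ttl  (1B, 1-aligned)
29..30  -- padding (1B)
30..62  payload_len  (32B, 2-aligned)

1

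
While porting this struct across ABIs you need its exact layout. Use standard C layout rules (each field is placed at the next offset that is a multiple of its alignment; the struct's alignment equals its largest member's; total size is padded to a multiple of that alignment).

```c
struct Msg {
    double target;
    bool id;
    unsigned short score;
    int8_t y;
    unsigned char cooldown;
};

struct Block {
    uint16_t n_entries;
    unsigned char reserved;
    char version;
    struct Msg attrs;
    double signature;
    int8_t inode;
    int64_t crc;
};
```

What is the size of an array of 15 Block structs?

720

Msg: @0: target [8B, align 8] → 8; @8: id [1B, align 1] → 9; +1 pad (align 2); @10: score [2B, align 2] → 12; @12: y [1B, align 1] → 13; @13: cooldown [1B, align 1] → 14; +2 tail pad (align 8); size 16, align 8
@0: n_entries [2B, align 2] → 2
@2: reserved [1B, align 1] → 3
@3: version [1B, align 1] → 4
+4 pad (align 8)
@8: attrs [16B, align 8] → 24
@24: signature [8B, align 8] → 32
@32: inode [1B, align 1] → 33
+7 pad (align 8)
@40: crc [8B, align 8] → 48
size 48, align 8
array of 15: 15 × 48 = 720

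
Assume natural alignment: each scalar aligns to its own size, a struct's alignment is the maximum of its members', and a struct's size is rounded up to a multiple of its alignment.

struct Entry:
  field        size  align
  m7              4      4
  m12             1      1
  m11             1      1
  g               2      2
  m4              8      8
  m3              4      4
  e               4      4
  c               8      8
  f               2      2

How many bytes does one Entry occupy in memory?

40

m7 at 0 (size 4, align 4) → ends 4
m12 at 4 (size 1, align 1) → ends 5
m11 at 5 (size 1, align 1) → ends 6
g at 6 (size 2, align 2) → ends 8
m4 at 8 (size 8, align 8) → ends 16
m3 at 16 (size 4, align 4) → ends 20
e at 20 (size 4, align 4) → ends 24
c at 24 (size 8, align 8) → ends 32
f at 32 (size 2, align 2) → ends 34
tail pad 6 to reach multiple of 8
total 40 bytes, alignment 8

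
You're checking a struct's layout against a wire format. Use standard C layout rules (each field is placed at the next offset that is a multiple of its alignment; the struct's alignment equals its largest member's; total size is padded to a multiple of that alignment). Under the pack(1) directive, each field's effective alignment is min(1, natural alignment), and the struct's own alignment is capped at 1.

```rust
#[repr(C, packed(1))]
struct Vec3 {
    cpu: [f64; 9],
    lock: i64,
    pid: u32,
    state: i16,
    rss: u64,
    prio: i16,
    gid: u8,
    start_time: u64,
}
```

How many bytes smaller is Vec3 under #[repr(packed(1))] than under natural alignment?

7

natural layout:
  cpu at 0 (size 72, align 8) → ends 72
  lock at 72 (size 8, align 8) → ends 80
  pid at 80 (size 4, align 4) → ends 84
  state at 84 (size 2, align 2) → ends 86
  pad 2 to align 8 for rss
  rss at 88 (size 8, align 8) → ends 96
  prio at 96 (size 2, align 2) → ends 98
  gid at 98 (size 1, align 1) → ends 99
  pad 5 to align 8 for start_time
  start_time at 104 (size 8, align 8) → ends 112
  total 112 bytes, alignment 8
packed(1) layout:
  cpu at 0 (size 72, align 1) → ends 72
  lock at 72 (size 8, align 1) → ends 80
  pid at 80 (size 4, align 1) → ends 84
  state at 84 (size 2, align 1) → ends 86
  rss at 86 (size 8, align 1) → ends 94
  prio at 94 (size 2, align 1) → ends 96
  gid at 96 (size 1, align 1) → ends 97
  start_time at 97 (size 8, align 1) → ends 105
  total 105 bytes, alignment 1
112 − 105 = 7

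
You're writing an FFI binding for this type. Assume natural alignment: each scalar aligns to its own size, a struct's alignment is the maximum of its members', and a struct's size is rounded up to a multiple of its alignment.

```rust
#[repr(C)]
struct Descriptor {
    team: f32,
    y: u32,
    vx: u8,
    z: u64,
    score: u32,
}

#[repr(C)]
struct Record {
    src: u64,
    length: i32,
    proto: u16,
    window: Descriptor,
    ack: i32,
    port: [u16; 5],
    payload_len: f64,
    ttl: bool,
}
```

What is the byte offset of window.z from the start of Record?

32

Descriptor: 0..4  team  (4B, 4-aligned); 4..8  y  (4B, 4-aligned); 8..9  vx  (1B, 1-aligned); 9..16  -- padding (7B); 16..24  z  (8B, 8-aligned); 24..28  score  (4B, 4-aligned); 28..32  -- tail padding (4B); sizeof = 32, alignof = 8
0..8  src  (8B, 8-aligned)
8..12  length  (4B, 4-aligned)
12..14  proto  (2B, 2-aligned)
14..16  -- padding (2B)
16..48  window  (32B, 8-aligned)
within Descriptor: z at 16
16 + 16 = 32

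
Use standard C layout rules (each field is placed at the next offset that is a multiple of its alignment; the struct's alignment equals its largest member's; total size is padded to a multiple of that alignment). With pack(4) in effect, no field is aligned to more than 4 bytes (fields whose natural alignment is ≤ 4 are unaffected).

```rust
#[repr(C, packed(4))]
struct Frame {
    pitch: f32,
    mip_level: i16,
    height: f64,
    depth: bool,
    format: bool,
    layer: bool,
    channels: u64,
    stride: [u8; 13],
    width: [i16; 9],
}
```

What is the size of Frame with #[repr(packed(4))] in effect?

60

pitch at 0 (size 4, align 4) → ends 4
mip_level at 4 (size 2, align 2) → ends 6
pad 2 to align 4 for height
height at 8 (size 8, align 4) → ends 16
depth at 16 (size 1, align 1) → ends 17
format at 17 (size 1, align 1) → ends 18
layer at 18 (size 1, align 1) → ends 19
pad 1 to align 4 for channels
channels at 20 (size 8, align 4) → ends 28
stride at 28 (size 13, align 1) → ends 41
pad 1 to align 2 for width
width at 42 (size 18, align 2) → ends 60
total 60 bytes, alignment 4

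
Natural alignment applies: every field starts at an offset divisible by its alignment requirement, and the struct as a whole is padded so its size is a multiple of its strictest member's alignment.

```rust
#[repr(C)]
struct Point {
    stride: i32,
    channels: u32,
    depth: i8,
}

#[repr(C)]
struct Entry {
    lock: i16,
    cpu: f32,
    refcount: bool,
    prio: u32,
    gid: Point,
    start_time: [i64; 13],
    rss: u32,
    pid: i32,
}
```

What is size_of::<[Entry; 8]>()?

1152

Point: @0: stride [4B, align 4] → 4; @4: channels [4B, align 4] → 8; @8: depth [1B, align 1] → 9; +3 tail pad (align 4); size 12, align 4
@0: lock [2B, align 2] → 2
+2 pad (align 4)
@4: cpu [4B, align 4] → 8
@8: refcount [1B, align 1] → 9
+3 pad (align 4)
@12: prio [4B, align 4] → 16
@16: gid [12B, align 4] → 28
+4 pad (align 8)
@32: start_time [104B, align 8] → 136
@136: rss [4B, align 4] → 140
@140: pid [4B, align 4] → 144
size 144, align 8
array of 8: 8 × 144 = 1152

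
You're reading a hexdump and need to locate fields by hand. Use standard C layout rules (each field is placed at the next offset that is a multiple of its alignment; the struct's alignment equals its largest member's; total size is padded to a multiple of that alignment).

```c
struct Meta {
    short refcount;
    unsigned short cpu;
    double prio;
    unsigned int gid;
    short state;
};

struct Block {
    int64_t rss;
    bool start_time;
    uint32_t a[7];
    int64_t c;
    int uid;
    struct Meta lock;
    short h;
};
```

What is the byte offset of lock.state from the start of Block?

Meta: 0..2  refcount  (2B, 2-aligned); 2..4  cpu  (2B, 2-aligned); 4..8  -- padding (4B); 8..16  prio  (8B, 8-aligned); 16..20  gid  (4B, 4-aligned); 20..22  state  (2B, 2-aligned); 22..24  -- tail padding (2B); sizeof = 24, alignof = 8
0..8  rss  (8B, 8-aligned)
8..9  start_time  (1B, 1-aligned)
9..12  -- padding (3B)
12..40  a  (28B, 4-aligned)
40..48  c  (8B, 8-aligned)
48..52  uid  (4B, 4-aligned)
52..56  -- padding (4B)
56..80  lock  (24B, 8-aligned)
within Meta: state at 20
56 + 20 = 76

76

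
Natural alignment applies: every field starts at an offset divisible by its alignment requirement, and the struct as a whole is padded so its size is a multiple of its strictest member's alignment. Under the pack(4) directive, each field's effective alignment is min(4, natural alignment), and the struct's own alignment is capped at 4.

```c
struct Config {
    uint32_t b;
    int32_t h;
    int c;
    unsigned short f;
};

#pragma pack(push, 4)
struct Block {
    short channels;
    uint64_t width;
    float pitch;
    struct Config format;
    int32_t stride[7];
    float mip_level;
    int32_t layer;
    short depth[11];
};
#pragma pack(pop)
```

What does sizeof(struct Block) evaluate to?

Config: b at 0 (size 4, align 4) → ends 4; h at 4 (size 4, align 4) → ends 8; c at 8 (size 4, align 4) → ends 12; f at 12 (size 2, align 2) → ends 14; tail pad 2 to reach multiple of 4; total 16 bytes, alignment 4
channels at 0 (size 2, align 2) → ends 2
pad 2 to align 4 for width
width at 4 (size 8, align 4) → ends 12
pitch at 12 (size 4, align 4) → ends 16
format at 16 (size 16, align 4) → ends 32
stride at 32 (size 28, align 4) → ends 60
mip_level at 60 (size 4, align 4) → ends 64
layer at 64 (size 4, align 4) → ends 68
depth at 68 (size 22, align 2) → ends 90
tail pad 2 to reach multiple of 4
total 92 bytes, alignment 4

92 bytes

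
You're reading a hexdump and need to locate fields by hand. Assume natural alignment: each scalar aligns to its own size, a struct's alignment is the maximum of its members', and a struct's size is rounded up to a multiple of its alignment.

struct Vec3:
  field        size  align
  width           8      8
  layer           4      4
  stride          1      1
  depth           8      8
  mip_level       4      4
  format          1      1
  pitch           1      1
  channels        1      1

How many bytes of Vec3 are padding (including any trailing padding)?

4

@0: width [8B, align 8] → 8
@8: layer [4B, align 4] → 12
@12: stride [1B, align 1] → 13
+3 pad (align 8)
@16: depth [8B, align 8] → 24
@24: mip_level [4B, align 4] → 28
@28: format [1B, align 1] → 29
@29: pitch [1B, align 1] → 30
@30: channels [1B, align 1] → 31
+1 tail pad (align 8)
size 32, align 8
data bytes 28, size 32 → padding 4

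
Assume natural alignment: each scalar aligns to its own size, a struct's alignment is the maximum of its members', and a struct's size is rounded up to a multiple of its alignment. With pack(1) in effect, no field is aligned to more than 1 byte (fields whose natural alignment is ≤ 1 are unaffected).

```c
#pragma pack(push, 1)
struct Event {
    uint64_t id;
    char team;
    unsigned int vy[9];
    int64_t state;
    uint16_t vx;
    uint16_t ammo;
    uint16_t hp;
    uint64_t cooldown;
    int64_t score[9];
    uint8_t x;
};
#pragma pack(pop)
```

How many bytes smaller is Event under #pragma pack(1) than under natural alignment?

12

natural layout:
  id at 0 (size 8, align 8) → ends 8
  team at 8 (size 1, align 1) → ends 9
  pad 3 to align 4 for vy
  vy at 12 (size 36, align 4) → ends 48
  state at 48 (size 8, align 8) → ends 56
  vx at 56 (size 2, align 2) → ends 58
  ammo at 58 (size 2, align 2) → ends 60
  hp at 60 (size 2, align 2) → ends 62
  pad 2 to align 8 for cooldown
  cooldown at 64 (size 8, align 8) → ends 72
  score at 72 (size 72, align 8) → ends 144
  x at 144 (size 1, align 1) → ends 145
  tail pad 7 to reach multiple of 8
  total 152 bytes, alignment 8
packed(1) layout:
  id at 0 (size 8, align 1) → ends 8
  team at 8 (size 1, align 1) → ends 9
  vy at 9 (size 36, align 1) → ends 45
  state at 45 (size 8, align 1) → ends 53
  vx at 53 (size 2, align 1) → ends 55
  ammo at 55 (size 2, align 1) → ends 57
  hp at 57 (size 2, align 1) → ends 59
  cooldown at 59 (size 8, align 1) → ends 67
  score at 67 (size 72, align 1) → ends 139
  x at 139 (size 1, align 1) → ends 140
  total 140 bytes, alignment 1
152 − 140 = 12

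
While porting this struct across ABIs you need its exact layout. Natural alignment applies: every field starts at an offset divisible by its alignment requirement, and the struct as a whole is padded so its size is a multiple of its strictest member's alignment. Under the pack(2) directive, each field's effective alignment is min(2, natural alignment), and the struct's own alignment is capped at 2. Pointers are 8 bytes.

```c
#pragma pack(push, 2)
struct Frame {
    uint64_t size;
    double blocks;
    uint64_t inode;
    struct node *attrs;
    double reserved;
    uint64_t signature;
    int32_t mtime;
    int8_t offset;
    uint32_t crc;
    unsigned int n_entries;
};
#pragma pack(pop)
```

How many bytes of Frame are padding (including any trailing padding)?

@0: size [8B, align 2] → 8
@8: blocks [8B, align 2] → 16
@16: inode [8B, align 2] → 24
@24: attrs [8B, align 2] → 32
@32: reserved [8B, align 2] → 40
@40: signature [8B, align 2] → 48
@48: mtime [4B, align 2] → 52
@52: offset [1B, align 1] → 53
+1 pad (align 2)
@54: crc [4B, align 2] → 58
@58: n_entries [4B, align 2] → 62
size 62, align 2
data bytes 61, size 62 → padding 1

1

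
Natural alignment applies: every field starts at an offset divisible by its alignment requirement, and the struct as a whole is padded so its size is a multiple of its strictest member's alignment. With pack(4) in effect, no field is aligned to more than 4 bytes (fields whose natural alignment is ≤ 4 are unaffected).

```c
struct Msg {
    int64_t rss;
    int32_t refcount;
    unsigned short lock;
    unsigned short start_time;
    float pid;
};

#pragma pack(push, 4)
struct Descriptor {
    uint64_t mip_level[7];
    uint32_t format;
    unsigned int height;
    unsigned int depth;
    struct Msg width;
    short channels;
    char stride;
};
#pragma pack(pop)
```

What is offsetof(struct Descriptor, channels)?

Msg: rss at 0 (size 8, align 8) → ends 8; refcount at 8 (size 4, align 4) → ends 12; lock at 12 (size 2, align 2) → ends 14; start_time at 14 (size 2, align 2) → ends 16; pid at 16 (size 4, align 4) → ends 20; tail pad 4 to reach multiple of 8; total 24 bytes, alignment 8
mip_level at 0 (size 56, align 4) → ends 56
format at 56 (size 4, align 4) → ends 60
height at 60 (size 4, align 4) → ends 64
depth at 64 (size 4, align 4) → ends 68
width at 68 (size 24, align 4) → ends 92
channels at 92 (size 2, align 2) → ends 94

92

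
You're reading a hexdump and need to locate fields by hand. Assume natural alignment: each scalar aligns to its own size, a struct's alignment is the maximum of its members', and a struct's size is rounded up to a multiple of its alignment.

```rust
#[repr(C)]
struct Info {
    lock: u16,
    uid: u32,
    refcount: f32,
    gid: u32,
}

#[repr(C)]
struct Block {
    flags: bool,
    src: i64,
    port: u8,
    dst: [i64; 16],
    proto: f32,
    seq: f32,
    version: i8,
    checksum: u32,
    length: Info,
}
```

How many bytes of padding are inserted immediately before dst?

7

Info: lock at 0 (size 2, align 2) → ends 2; pad 2 to align 4 for uid; uid at 4 (size 4, align 4) → ends 8; refcount at 8 (size 4, align 4) → ends 12; gid at 12 (size 4, align 4) → ends 16; total 16 bytes, alignment 4
flags at 0 (size 1, align 1) → ends 1
pad 7 to align 8 for src
src at 8 (size 8, align 8) → ends 16
port at 16 (size 1, align 1) → ends 17
pad 7 to align 8 for dst
dst at 24 (size 128, align 8) → ends 152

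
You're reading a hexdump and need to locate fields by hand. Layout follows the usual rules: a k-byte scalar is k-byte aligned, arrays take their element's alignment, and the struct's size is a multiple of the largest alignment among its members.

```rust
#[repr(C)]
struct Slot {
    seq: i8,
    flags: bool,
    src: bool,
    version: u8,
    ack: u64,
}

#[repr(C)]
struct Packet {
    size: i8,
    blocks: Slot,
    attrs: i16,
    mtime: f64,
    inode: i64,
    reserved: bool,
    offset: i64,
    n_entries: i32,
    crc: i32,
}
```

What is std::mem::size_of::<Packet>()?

72 bytes

Slot: @0: seq [1B, align 1] → 1; @1: flags [1B, align 1] → 2; @2: src [1B, align 1] → 3; @3: version [1B, align 1] → 4; +4 pad (align 8); @8: ack [8B, align 8] → 16; size 16, align 8
@0: size [1B, align 1] → 1
+7 pad (align 8)
@8: blocks [16B, align 8] → 24
@24: attrs [2B, align 2] → 26
+6 pad (align 8)
@32: mtime [8B, align 8] → 40
@40: inode [8B, align 8] → 48
@48: reserved [1B, align 1] → 49
+7 pad (align 8)
@56: offset [8B, align 8] → 64
@64: n_entries [4B, align 4] → 68
@68: crc [4B, align 4] → 72
size 72, align 8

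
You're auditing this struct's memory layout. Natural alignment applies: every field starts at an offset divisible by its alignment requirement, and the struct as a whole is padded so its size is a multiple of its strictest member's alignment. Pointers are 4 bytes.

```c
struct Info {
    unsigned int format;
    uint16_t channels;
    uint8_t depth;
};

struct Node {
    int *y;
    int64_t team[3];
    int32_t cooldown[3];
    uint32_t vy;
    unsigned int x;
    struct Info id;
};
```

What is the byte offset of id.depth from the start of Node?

58

Info: format at 0 (size 4, align 4) → ends 4; channels at 4 (size 2, align 2) → ends 6; depth at 6 (size 1, align 1) → ends 7; tail pad 1 to reach multiple of 4; total 8 bytes, alignment 4
y at 0 (size 4, align 4) → ends 4
pad 4 to align 8 for team
team at 8 (size 24, align 8) → ends 32
cooldown at 32 (size 12, align 4) → ends 44
vy at 44 (size 4, align 4) → ends 48
x at 48 (size 4, align 4) → ends 52
id at 52 (size 8, align 4) → ends 60
within Info: depth at 6
52 + 6 = 58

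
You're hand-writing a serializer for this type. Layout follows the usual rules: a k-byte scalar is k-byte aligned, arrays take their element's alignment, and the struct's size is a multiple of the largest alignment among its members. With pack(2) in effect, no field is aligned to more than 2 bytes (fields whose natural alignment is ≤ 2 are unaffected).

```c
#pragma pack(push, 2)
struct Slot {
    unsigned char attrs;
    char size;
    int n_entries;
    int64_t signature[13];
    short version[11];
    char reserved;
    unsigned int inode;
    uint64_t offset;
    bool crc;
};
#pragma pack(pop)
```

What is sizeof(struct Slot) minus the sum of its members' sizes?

2

@0: attrs [1B, align 1] → 1
@1: size [1B, align 1] → 2
@2: n_entries [4B, align 2] → 6
@6: signature [104B, align 2] → 110
@110: version [22B, align 2] → 132
@132: reserved [1B, align 1] → 133
+1 pad (align 2)
@134: inode [4B, align 2] → 138
@138: offset [8B, align 2] → 146
@146: crc [1B, align 1] → 147
+1 tail pad (align 2)
size 148, align 2
data bytes 146, size 148 → padding 2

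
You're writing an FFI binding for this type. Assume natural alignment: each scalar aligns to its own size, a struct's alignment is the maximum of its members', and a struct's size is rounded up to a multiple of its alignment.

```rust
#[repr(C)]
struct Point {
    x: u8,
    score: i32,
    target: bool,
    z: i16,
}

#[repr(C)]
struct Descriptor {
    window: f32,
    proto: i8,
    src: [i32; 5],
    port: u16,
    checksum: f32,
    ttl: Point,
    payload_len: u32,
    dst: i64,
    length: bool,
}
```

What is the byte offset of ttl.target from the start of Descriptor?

44

Point: 0..1  x  (1B, 1-aligned); 1..4  -- padding (3B); 4..8  score  (4B, 4-aligned); 8..9  target  (1B, 1-aligned); 9..10  -- padding (1B); 10..12  z  (2B, 2-aligned); sizeof = 12, alignof = 4
0..4  window  (4B, 4-aligned)
4..5  proto  (1B, 1-aligned)
5..8  -- padding (3B)
8..28  src  (20B, 4-aligned)
28..30  port  (2B, 2-aligned)
30..32  -- padding (2B)
32..36  checksum  (4B, 4-aligned)
36..48  ttl  (12B, 4-aligned)
within Point: target at 8
36 + 8 = 44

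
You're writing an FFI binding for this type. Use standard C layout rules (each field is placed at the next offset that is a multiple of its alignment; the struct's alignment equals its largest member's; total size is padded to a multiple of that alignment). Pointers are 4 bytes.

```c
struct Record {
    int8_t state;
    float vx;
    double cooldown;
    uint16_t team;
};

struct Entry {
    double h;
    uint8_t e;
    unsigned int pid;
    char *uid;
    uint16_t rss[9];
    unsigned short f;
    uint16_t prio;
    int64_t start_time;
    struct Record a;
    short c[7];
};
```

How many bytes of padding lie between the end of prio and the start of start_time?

6

Record: 0..1  state  (1B, 1-aligned); 1..4  -- padding (3B); 4..8  vx  (4B, 4-aligned); 8..16  cooldown  (8B, 8-aligned); 16..18  team  (2B, 2-aligned); 18..24  -- tail padding (6B); sizeof = 24, alignof = 8
0..8  h  (8B, 8-aligned)
8..9  e  (1B, 1-aligned)
9..12  -- padding (3B)
12..16  pid  (4B, 4-aligned)
16..20  uid  (4B, 4-aligned)
20..38  rss  (18B, 2-aligned)
38..40  f  (2B, 2-aligned)
40..42  prio  (2B, 2-aligned)
42..48  -- padding (6B)
48..56  start_time  (8B, 8-aligned)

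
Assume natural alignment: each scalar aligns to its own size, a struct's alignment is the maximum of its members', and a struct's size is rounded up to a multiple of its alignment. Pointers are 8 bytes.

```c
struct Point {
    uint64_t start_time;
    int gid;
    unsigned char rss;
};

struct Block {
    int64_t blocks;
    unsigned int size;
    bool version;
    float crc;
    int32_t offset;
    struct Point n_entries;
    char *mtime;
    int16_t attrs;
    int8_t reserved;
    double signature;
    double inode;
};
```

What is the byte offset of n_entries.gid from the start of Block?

Point: 0..8  start_time  (8B, 8-aligned); 8..12  gid  (4B, 4-aligned); 12..13  rss  (1B, 1-aligned); 13..16  -- tail padding (3B); sizeof = 16, alignof = 8
0..8  blocks  (8B, 8-aligned)
8..12  size  (4B, 4-aligned)
12..13  version  (1B, 1-aligned)
13..16  -- padding (3B)
16..20  crc  (4B, 4-aligned)
20..24  offset  (4B, 4-aligned)
24..40  n_entries  (16B, 8-aligned)
within Point: gid at 8
24 + 8 = 32

32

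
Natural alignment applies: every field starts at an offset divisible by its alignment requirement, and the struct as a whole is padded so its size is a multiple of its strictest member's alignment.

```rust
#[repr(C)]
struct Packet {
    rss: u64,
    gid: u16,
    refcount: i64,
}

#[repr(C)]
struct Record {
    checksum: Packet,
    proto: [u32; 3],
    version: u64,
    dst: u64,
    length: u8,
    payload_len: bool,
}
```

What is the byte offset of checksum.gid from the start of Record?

8

Packet: rss at 0 (size 8, align 8) → ends 8; gid at 8 (size 2, align 2) → ends 10; pad 6 to align 8 for refcount; refcount at 16 (size 8, align 8) → ends 24; total 24 bytes, alignment 8
checksum at 0 (size 24, align 8) → ends 24
within Packet: gid at 8
0 + 8 = 8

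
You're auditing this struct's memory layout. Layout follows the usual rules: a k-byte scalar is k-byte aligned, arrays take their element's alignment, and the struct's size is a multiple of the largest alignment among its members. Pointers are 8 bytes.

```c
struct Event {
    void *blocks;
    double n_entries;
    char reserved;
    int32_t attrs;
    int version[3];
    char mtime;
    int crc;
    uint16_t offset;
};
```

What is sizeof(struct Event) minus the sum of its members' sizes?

@0: blocks [8B, align 8] → 8
@8: n_entries [8B, align 8] → 16
@16: reserved [1B, align 1] → 17
+3 pad (align 4)
@20: attrs [4B, align 4] → 24
@24: version [12B, align 4] → 36
@36: mtime [1B, align 1] → 37
+3 pad (align 4)
@40: crc [4B, align 4] → 44
@44: offset [2B, align 2] → 46
+2 tail pad (align 8)
size 48, align 8
data bytes 40, size 48 → padding 8

8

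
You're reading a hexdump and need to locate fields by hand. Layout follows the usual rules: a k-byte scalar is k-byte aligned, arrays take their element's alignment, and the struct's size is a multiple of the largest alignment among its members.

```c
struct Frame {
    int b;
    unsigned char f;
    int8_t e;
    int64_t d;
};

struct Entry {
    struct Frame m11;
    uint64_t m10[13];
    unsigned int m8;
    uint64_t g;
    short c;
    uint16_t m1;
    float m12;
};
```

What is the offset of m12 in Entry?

Frame: b at 0 (size 4, align 4) → ends 4; f at 4 (size 1, align 1) → ends 5; e at 5 (size 1, align 1) → ends 6; pad 2 to align 8 for d; d at 8 (size 8, align 8) → ends 16; total 16 bytes, alignment 8
m11 at 0 (size 16, align 8) → ends 16
m10 at 16 (size 104, align 8) → ends 120
m8 at 120 (size 4, align 4) → ends 124
pad 4 to align 8 for g
g at 128 (size 8, align 8) → ends 136
c at 136 (size 2, align 2) → ends 138
m1 at 138 (size 2, align 2) → ends 140
m12 at 140 (size 4, align 4) → ends 144

140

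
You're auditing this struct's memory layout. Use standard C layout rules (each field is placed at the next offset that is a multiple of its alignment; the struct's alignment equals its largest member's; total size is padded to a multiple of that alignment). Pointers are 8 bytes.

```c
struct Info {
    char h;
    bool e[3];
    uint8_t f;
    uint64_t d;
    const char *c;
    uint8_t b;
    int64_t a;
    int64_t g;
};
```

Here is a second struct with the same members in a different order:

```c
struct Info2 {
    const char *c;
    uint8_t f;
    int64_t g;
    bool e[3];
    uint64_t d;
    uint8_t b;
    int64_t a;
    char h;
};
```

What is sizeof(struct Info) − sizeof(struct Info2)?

@0: h [1B, align 1] → 1
@1: e [3B, align 1] → 4
@4: f [1B, align 1] → 5
+3 pad (align 8)
@8: d [8B, align 8] → 16
@16: c [8B, align 8] → 24
@24: b [1B, align 1] → 25
+7 pad (align 8)
@32: a [8B, align 8] → 40
@40: g [8B, align 8] → 48
size 48, align 8
— Info2 —
@0: c [8B, align 8] → 8
@8: f [1B, align 1] → 9
+7 pad (align 8)
@16: g [8B, align 8] → 24
@24: e [3B, align 1] → 27
+5 pad (align 8)
@32: d [8B, align 8] → 40
@40: b [1B, align 1] → 41
+7 pad (align 8)
@48: a [8B, align 8] → 56
@56: h [1B, align 1] → 57
+7 tail pad (align 8)
size 64, align 8
48 − 64 = -16

-16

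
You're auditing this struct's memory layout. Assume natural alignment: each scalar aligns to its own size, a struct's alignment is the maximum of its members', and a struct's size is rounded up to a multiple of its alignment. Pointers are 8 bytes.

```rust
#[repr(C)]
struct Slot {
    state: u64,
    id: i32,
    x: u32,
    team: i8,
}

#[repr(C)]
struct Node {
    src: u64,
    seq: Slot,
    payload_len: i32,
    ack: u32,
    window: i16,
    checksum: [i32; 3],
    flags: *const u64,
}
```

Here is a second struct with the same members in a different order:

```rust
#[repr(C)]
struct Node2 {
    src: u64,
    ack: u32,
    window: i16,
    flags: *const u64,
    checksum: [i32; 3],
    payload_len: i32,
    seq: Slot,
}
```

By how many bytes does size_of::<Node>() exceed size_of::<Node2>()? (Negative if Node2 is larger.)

Slot: state at 0 (size 8, align 8) → ends 8; id at 8 (size 4, align 4) → ends 12; x at 12 (size 4, align 4) → ends 16; team at 16 (size 1, align 1) → ends 17; tail pad 7 to reach multiple of 8; total 24 bytes, alignment 8
src at 0 (size 8, align 8) → ends 8
seq at 8 (size 24, align 8) → ends 32
payload_len at 32 (size 4, align 4) → ends 36
ack at 36 (size 4, align 4) → ends 40
window at 40 (size 2, align 2) → ends 42
pad 2 to align 4 for checksum
checksum at 44 (size 12, align 4) → ends 56
flags at 56 (size 8, align 8) → ends 64
total 64 bytes, alignment 8
— Node2 —
src at 0 (size 8, align 8) → ends 8
ack at 8 (size 4, align 4) → ends 12
window at 12 (size 2, align 2) → ends 14
pad 2 to align 8 for flags
flags at 16 (size 8, align 8) → ends 24
checksum at 24 (size 12, align 4) → ends 36
payload_len at 36 (size 4, align 4) → ends 40
seq at 40 (size 24, align 8) → ends 64
total 64 bytes, alignment 8
64 − 64 = 0

0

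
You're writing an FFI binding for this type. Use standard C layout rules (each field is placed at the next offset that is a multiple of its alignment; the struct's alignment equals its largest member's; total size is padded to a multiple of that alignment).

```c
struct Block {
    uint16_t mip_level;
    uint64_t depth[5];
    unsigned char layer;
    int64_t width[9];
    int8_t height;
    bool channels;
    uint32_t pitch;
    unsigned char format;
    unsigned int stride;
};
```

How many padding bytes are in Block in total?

18

mip_level at 0 (size 2, align 2) → ends 2
pad 6 to align 8 for depth
depth at 8 (size 40, align 8) → ends 48
layer at 48 (size 1, align 1) → ends 49
pad 7 to align 8 for width
width at 56 (size 72, align 8) → ends 128
height at 128 (size 1, align 1) → ends 129
channels at 129 (size 1, align 1) → ends 130
pad 2 to align 4 for pitch
pitch at 132 (size 4, align 4) → ends 136
format at 136 (size 1, align 1) → ends 137
pad 3 to align 4 for stride
stride at 140 (size 4, align 4) → ends 144
total 144 bytes, alignment 8
data bytes 126, size 144 → padding 18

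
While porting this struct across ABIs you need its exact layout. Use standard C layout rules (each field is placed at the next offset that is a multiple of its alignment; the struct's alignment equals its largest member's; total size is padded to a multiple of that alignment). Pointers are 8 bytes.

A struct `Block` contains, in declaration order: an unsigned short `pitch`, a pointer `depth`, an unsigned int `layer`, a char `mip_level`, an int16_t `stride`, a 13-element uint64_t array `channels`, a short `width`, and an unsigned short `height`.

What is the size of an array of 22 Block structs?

0..2  pitch  (2B, 2-aligned)
2..8  -- padding (6B)
8..16  depth  (8B, 8-aligned)
16..20  layer  (4B, 4-aligned)
20..21  mip_level  (1B, 1-aligned)
21..22  -- padding (1B)
22..24  stride  (2B, 2-aligned)
24..128  channels  (104B, 8-aligned)
128..130  width  (2B, 2-aligned)
130..132  height  (2B, 2-aligned)
132..136  -- tail padding (4B)
sizeof = 136, alignof = 8
array of 22: 22 × 136 = 2992

2992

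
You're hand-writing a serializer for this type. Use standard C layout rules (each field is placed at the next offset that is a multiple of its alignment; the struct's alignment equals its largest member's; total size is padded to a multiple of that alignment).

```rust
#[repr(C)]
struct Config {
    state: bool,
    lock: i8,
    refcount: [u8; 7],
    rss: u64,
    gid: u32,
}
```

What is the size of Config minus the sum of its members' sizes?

11

@0: state [1B, align 1] → 1
@1: lock [1B, align 1] → 2
@2: refcount [7B, align 1] → 9
+7 pad (align 8)
@16: rss [8B, align 8] → 24
@24: gid [4B, align 4] → 28
+4 tail pad (align 8)
size 32, align 8
data bytes 21, size 32 → padding 11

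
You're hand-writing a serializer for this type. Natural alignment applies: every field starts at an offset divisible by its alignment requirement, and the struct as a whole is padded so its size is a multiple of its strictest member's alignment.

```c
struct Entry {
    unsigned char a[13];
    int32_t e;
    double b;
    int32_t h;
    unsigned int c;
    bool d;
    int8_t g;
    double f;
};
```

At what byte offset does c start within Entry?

0..13  a  (13B, 1-aligned)
13..16  -- padding (3B)
16..20  e  (4B, 4-aligned)
20..24  -- padding (4B)
24..32  b  (8B, 8-aligned)
32..36  h  (4B, 4-aligned)
36..40  c  (4B, 4-aligned)

36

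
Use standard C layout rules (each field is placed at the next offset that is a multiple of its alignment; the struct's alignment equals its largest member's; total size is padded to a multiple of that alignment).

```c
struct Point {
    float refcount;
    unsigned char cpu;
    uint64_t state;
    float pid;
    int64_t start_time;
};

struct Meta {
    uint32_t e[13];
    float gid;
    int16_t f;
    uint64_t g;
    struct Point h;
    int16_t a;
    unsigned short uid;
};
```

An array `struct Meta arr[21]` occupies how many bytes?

2352

Point: 0..4  refcount  (4B, 4-aligned); 4..5  cpu  (1B, 1-aligned); 5..8  -- padding (3B); 8..16  state  (8B, 8-aligned); 16..20  pid  (4B, 4-aligned); 20..24  -- padding (4B); 24..32  start_time  (8B, 8-aligned); sizeof = 32, alignof = 8
0..52  e  (52B, 4-aligned)
52..56  gid  (4B, 4-aligned)
56..58  f  (2B, 2-aligned)
58..64  -- padding (6B)
64..72  g  (8B, 8-aligned)
72..104  h  (32B, 8-aligned)
104..106  a  (2B, 2-aligned)
106..108  uid  (2B, 2-aligned)
108..112  -- tail padding (4B)
sizeof = 112, alignof = 8
array of 21: 21 × 112 = 2352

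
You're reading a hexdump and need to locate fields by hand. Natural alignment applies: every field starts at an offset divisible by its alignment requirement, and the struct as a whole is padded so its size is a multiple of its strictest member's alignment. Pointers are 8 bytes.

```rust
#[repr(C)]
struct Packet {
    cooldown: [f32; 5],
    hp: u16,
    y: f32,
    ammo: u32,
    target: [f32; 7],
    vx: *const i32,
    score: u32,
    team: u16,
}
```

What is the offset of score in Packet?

@0: cooldown [20B, align 4] → 20
@20: hp [2B, align 2] → 22
+2 pad (align 4)
@24: y [4B, align 4] → 28
@28: ammo [4B, align 4] → 32
@32: target [28B, align 4] → 60
+4 pad (align 8)
@64: vx [8B, align 8] → 72
@72: score [4B, align 4] → 76

72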